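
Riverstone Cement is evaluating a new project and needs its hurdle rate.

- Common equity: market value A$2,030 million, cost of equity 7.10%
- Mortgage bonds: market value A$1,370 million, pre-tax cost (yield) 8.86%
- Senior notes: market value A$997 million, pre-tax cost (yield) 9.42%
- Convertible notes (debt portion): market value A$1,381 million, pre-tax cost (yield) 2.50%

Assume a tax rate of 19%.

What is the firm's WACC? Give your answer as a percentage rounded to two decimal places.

6.00%

Total capital V = 2030 + 1370 + 997 + 1381 = 5778.
Equity: weight = 2030/5778 = 0.3513; cost = 7.1%.
Mortgage bonds: weight = 1370/5778 = 0.2371; after-tax cost = 8.86% × (1 − 19%) = 7.1766%.
Senior notes: weight = 997/5778 = 0.1726; after-tax cost = 9.42% × (1 − 19%) = 7.6302%.
Convertible notes (debt portion): weight = 1381/5778 = 0.2390; after-tax cost = 2.5% × (1 − 19%) = 2.0250%.
WACC = 0.3513 × 7.1000% + 0.2371 × 7.1766% + 0.1726 × 7.6302% + 0.2390 × 2.0250% = 5.9967%.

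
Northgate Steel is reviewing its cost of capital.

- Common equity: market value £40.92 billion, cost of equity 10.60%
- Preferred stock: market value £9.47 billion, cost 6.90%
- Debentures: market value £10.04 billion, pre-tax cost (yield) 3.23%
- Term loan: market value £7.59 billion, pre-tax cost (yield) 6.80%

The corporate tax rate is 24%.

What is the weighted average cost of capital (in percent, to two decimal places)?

8.28%

Total capital V = 40.92 + 9.47 + 10.04 + 7.59 = 68.02.
Equity: weight = 40.92/68.02 = 0.6016; cost = 10.6%.
Preferred: weight = 9.47/68.02 = 0.1392; cost = 6.9%.
Debentures: weight = 10.04/68.02 = 0.1476; after-tax cost = 3.23% × (1 − 24%) = 2.4548%.
Term loan: weight = 7.59/68.02 = 0.1116; after-tax cost = 6.8% × (1 − 24%) = 5.1680%.
WACC = 0.6016 × 10.6000% + 0.1392 × 6.9000% + 0.1476 × 2.4548% + 0.1116 × 5.1680% = 8.2765%.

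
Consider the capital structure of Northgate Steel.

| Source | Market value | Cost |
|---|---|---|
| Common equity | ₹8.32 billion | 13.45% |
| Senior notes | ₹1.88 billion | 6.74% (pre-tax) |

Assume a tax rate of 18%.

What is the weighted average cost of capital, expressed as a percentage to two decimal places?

Total capital V = 8.32 + 1.88 = 10.2.
Equity: weight = 8.32/10.2 = 0.8157; cost = 13.45%.
Senior notes: weight = 1.88/10.2 = 0.1843; after-tax cost = 6.74% × (1 − 18%) = 5.5268%.
WACC = 0.8157 × 13.4500% + 0.1843 × 5.5268% = 11.9896%.

11.99%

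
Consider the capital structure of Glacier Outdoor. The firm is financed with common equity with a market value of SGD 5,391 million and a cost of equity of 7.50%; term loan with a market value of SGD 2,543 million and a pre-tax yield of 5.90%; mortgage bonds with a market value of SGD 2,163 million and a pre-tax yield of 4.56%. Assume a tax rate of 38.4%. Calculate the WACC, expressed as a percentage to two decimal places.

Total capital V = 5391 + 2543 + 2163 = 10097.
Equity: weight = 5391/10097 = 0.5339; cost = 7.5%.
Term loan: weight = 2543/10097 = 0.2519; after-tax cost = 5.9% × (1 − 38.4%) = 3.6344%.
Mortgage bonds: weight = 2163/10097 = 0.2142; after-tax cost = 4.56% × (1 − 38.4%) = 2.8090%.
WACC = 0.5339 × 7.5000% + 0.2519 × 3.6344% + 0.2142 × 2.8090% = 5.5215%.

5.52%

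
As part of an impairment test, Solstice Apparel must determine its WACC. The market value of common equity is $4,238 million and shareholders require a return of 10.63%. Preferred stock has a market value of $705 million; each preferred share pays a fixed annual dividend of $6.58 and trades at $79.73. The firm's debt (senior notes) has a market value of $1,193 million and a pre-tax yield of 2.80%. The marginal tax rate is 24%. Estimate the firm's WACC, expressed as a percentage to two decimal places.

8.70%

Cost of preferred: Rp = 6.58 / 79.73 = 8.2529%.
Total capital V = 4238 + 705 + 1193 = 6136.
Equity: weight = 4238/6136 = 0.6907; cost = 10.63%.
Preferred: weight = 705/6136 = 0.1149; cost = 8.2529%.
Senior notes: weight = 1193/6136 = 0.1944; after-tax cost = 2.8% × (1 − 24%) = 2.1280%.
WACC = 0.6907 × 10.6300% + 0.1149 × 8.2529% + 0.1944 × 2.1280% = 8.7039%.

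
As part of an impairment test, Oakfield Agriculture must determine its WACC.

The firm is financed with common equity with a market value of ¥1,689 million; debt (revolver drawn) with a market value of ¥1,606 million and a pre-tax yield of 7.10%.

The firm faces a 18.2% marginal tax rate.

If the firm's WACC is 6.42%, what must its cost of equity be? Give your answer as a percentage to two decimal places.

Total capital V = 1689 + 1606 = 3295.
Equity weight = 1689/3295 = 0.5126.
Revolver drawn weight = 1606/3295 = 0.4874.
Debt contribution = 0.4874 × 7.1% × (1 − 18.2%) = 2.8308%.
Required equity contribution = 6.42% − 2.8308% = 3.5892%.
Re = 3.5892% / 0.5126 = 7.0021%.

7.00%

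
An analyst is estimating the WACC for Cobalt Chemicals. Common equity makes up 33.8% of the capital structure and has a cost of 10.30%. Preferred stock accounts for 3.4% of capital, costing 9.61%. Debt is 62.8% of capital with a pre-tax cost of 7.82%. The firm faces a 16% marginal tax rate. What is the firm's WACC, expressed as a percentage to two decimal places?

After-tax cost of debt = 7.82% × (1 − 16%) = 6.5688%.
WACC = 0.338 × 10.3000% + 0.034 × 9.6100% + 0.628 × 6.5688% = 7.9333%.

7.93%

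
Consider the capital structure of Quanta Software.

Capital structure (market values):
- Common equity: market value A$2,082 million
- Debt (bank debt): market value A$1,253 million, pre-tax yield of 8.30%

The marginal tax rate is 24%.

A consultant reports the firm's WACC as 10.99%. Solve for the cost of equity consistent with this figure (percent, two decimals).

Total capital V = 2082 + 1253 = 3335.
Equity weight = 2082/3335 = 0.6243.
Bank debt weight = 1253/3335 = 0.3757.
Debt contribution = 0.3757 × 8.3% × (1 − 24%) = 2.3700%.
Required equity contribution = 10.99% − 2.3700% = 8.6200%.
Re = 8.6200% / 0.6243 = 13.8077%.

13.81%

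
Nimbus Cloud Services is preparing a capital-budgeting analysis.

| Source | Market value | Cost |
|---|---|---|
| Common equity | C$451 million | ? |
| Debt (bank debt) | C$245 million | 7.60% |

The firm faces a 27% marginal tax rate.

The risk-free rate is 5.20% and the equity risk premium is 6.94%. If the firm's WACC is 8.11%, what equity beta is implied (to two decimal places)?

Total capital V = 451 + 245 = 696.
Equity weight = 451/696 = 0.6480.
Bank debt weight = 245/696 = 0.3520.
Debt contribution = 0.3520 × 7.6% × (1 − 27%) = 1.9530%.
Required equity contribution = 8.11% − 1.9530% = 6.1570%  ⇒  Re = 9.5018%.
CAPM: 9.5018% = 5.2% + β × 6.94%  ⇒  β = 0.6199.

0.62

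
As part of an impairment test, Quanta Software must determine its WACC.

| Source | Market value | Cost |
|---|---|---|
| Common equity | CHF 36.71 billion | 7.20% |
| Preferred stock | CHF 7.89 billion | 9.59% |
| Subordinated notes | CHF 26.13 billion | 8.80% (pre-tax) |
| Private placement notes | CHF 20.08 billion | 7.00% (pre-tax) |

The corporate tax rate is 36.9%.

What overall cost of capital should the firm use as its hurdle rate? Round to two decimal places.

Total capital V = 36.71 + 7.89 + 26.13 + 20.08 = 90.81.
Equity: weight = 36.71/90.81 = 0.4043; cost = 7.2%.
Preferred: weight = 7.89/90.81 = 0.0869; cost = 9.59%.
Subordinated notes: weight = 26.13/90.81 = 0.2877; after-tax cost = 8.8% × (1 − 36.9%) = 5.5528%.
Private placement notes: weight = 20.08/90.81 = 0.2211; after-tax cost = 7% × (1 − 36.9%) = 4.4170%.
WACC = 0.4043 × 7.2000% + 0.0869 × 9.5900% + 0.2877 × 5.5528% + 0.2211 × 4.4170% = 6.3183%.

6.32%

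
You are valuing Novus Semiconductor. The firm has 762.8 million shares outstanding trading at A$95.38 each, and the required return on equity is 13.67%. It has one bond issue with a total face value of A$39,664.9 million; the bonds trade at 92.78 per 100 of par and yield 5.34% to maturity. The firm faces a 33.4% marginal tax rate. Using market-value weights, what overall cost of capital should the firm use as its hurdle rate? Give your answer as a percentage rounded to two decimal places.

Market value of equity E = 95.38 × 762.8m = 72755.864m. Market value of debt D = 39664.9m × 92.78/100 = 36801.09422m.
Total capital V = 72755.864 + 36801.09422 = 109556.95822.
Equity: weight = 72755.864/109556.95822 = 0.6641; cost = 13.67%.
Bonds outstanding: weight = 36801.09422/109556.95822 = 0.3359; after-tax cost = 5.34% × (1 − 33.4%) = 3.5564%.
WACC = 0.6641 × 13.6700% + 0.3359 × 3.5564% = 10.2728%.

10.27%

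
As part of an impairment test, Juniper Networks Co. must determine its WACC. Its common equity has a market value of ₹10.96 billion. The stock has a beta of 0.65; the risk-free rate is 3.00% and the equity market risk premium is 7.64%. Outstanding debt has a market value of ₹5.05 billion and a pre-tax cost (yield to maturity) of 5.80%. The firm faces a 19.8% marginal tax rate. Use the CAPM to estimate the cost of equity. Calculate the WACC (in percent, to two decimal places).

Cost of equity via CAPM: Re = 3.0% + 0.65 × 7.64% = 7.9660%.
Total capital V = 10.96 + 5.05 = 16.01.
Equity: weight = 10.96/16.01 = 0.6846; cost = 7.966%.
Debt: weight = 5.05/16.01 = 0.3154; after-tax cost = 5.8% × (1 − 19.8%) = 4.6516%.
WACC = 0.6846 × 7.9660% + 0.3154 × 4.6516% = 6.9205%.

6.92%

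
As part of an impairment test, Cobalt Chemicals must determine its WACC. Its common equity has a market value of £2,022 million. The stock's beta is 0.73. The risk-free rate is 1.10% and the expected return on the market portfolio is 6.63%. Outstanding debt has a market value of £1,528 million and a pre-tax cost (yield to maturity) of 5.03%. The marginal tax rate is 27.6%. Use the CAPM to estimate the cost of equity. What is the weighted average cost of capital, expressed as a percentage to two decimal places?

Market risk premium = 6.63% − 1.1% = 5.53%.
Cost of equity via CAPM: Re = 1.1% + 0.73 × 5.53% = 5.1369%.
Total capital V = 2022 + 1528 = 3550.
Equity: weight = 2022/3550 = 0.5696; cost = 5.1369%.
Debt: weight = 1528/3550 = 0.4304; after-tax cost = 5.03% × (1 − 27.6%) = 3.6417%.
WACC = 0.5696 × 5.1369% + 0.4304 × 3.6417% = 4.4933%.

4.49%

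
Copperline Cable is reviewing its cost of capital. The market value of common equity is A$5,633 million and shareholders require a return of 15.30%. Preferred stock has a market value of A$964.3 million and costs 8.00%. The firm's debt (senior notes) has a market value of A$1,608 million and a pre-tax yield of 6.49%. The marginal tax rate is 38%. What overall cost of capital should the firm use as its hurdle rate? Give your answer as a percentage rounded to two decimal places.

12.23%

Total capital V = 5633 + 964.3 + 1608 = 8205.3.
Equity: weight = 5633/8205.3 = 0.6865; cost = 15.3%.
Preferred: weight = 964.3/8205.3 = 0.1175; cost = 8%.
Senior notes: weight = 1608/8205.3 = 0.1960; after-tax cost = 6.49% × (1 − 38%) = 4.0238%.
WACC = 0.6865 × 15.3000% + 0.1175 × 8.0000% + 0.1960 × 4.0238% = 12.2323%.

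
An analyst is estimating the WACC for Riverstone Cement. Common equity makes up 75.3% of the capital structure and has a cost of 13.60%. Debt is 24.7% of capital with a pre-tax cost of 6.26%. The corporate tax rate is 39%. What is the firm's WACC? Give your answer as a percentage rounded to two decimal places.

After-tax cost of debt = 6.26% × (1 − 39%) = 3.8186%.
WACC = 0.753 × 13.6000% + 0.247 × 3.8186% = 11.1840%.

11.18%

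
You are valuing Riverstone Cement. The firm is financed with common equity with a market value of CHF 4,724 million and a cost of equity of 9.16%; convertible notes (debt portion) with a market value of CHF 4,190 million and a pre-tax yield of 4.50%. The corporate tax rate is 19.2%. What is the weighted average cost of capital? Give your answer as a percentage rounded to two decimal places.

Total capital V = 4724 + 4190 = 8914.
Equity: weight = 4724/8914 = 0.5300; cost = 9.16%.
Convertible notes (debt portion): weight = 4190/8914 = 0.4700; after-tax cost = 4.5% × (1 − 19.2%) = 3.6360%.
WACC = 0.5300 × 9.1600% + 0.4700 × 3.6360% = 6.5635%.

6.56%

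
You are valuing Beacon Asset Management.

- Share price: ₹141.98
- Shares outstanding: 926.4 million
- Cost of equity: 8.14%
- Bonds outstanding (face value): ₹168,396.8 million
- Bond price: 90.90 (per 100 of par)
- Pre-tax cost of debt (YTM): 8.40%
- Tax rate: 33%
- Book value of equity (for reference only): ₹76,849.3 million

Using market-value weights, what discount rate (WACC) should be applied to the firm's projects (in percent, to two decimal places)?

6.79%

Market value of equity E = 141.98 × 926.4m = 131530.272m. Market value of debt D = 168396.8m × 90.9/100 = 153072.6912m.
Total capital V = 131530.272 + 153072.6912 = 284602.9632.
Equity: weight = 131530.272/284602.9632 = 0.4622; cost = 8.14%.
Bonds outstanding: weight = 153072.6912/284602.9632 = 0.5378; after-tax cost = 8.4% × (1 − 33%) = 5.6280%.
WACC = 0.4622 × 8.1400% + 0.5378 × 5.6280% = 6.7889%.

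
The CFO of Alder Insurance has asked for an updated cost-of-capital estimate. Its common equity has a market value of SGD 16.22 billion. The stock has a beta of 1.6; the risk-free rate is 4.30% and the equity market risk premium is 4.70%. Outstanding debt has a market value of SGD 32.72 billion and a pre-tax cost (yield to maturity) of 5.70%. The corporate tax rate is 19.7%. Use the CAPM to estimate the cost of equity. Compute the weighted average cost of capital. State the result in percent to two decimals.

Cost of equity via CAPM: Re = 4.3% + 1.6 × 4.7% = 11.8200%.
Total capital V = 16.22 + 32.72 = 48.94.
Equity: weight = 16.22/48.94 = 0.3314; cost = 11.82%.
Debt: weight = 32.72/48.94 = 0.6686; after-tax cost = 5.7% × (1 − 19.7%) = 4.5771%.
WACC = 0.3314 × 11.8200% + 0.6686 × 4.5771% = 6.9776%.

6.98%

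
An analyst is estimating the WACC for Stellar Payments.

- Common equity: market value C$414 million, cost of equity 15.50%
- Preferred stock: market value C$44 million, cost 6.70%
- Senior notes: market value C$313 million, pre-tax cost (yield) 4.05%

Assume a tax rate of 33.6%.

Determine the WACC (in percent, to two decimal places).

Total capital V = 414 + 44 + 313 = 771.
Equity: weight = 414/771 = 0.5370; cost = 15.5%.
Preferred: weight = 44/771 = 0.0571; cost = 6.7%.
Senior notes: weight = 313/771 = 0.4060; after-tax cost = 4.05% × (1 − 33.6%) = 2.6892%.
WACC = 0.5370 × 15.5000% + 0.0571 × 6.7000% + 0.4060 × 2.6892% = 9.7970%.

9.80%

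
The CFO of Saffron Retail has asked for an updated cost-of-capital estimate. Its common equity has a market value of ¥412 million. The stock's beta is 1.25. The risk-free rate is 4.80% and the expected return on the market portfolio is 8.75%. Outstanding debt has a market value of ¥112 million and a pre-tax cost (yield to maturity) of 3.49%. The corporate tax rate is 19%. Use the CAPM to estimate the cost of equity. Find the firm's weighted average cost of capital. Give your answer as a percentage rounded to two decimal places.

Market risk premium = 8.75% − 4.8% = 3.95%.
Cost of equity via CAPM: Re = 4.8% + 1.25 × 3.95% = 9.7375%.
Total capital V = 412 + 112 = 524.
Equity: weight = 412/524 = 0.7863; cost = 9.7375%.
Debt: weight = 112/524 = 0.2137; after-tax cost = 3.49% × (1 − 19%) = 2.8269%.
WACC = 0.7863 × 9.7375% + 0.2137 × 2.8269% = 8.2604%.

8.26%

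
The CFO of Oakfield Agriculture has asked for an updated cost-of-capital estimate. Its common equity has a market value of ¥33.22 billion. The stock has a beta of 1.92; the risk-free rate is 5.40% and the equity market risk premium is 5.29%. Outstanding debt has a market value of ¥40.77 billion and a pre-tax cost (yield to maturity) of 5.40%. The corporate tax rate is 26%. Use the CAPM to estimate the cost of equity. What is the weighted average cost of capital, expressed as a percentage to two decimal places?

Cost of equity via CAPM: Re = 5.4% + 1.92 × 5.29% = 15.5568%.
Total capital V = 33.22 + 40.77 = 73.99.
Equity: weight = 33.22/73.99 = 0.4490; cost = 15.5568%.
Debt: weight = 40.77/73.99 = 0.5510; after-tax cost = 5.4% × (1 − 26%) = 3.9960%.
WACC = 0.4490 × 15.5568% + 0.5510 × 3.9960% = 9.1866%.

9.19%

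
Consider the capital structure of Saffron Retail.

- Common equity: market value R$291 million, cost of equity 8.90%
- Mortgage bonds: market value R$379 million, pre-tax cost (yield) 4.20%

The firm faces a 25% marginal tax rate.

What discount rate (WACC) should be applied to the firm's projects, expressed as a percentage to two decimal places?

Total capital V = 291 + 379 = 670.
Equity: weight = 291/670 = 0.4343; cost = 8.9%.
Mortgage bonds: weight = 379/670 = 0.5657; after-tax cost = 4.2% × (1 − 25%) = 3.1500%.
WACC = 0.4343 × 8.9000% + 0.5657 × 3.1500% = 5.6474%.

5.65%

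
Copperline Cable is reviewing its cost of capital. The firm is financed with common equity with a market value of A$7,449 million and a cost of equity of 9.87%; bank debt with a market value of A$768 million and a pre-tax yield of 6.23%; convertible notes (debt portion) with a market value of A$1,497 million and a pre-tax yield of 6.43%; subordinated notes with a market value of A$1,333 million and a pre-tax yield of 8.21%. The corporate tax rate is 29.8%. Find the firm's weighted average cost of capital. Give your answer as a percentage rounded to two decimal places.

8.27%

Total capital V = 7449 + 768 + 1497 + 1333 = 11047.
Equity: weight = 7449/11047 = 0.6743; cost = 9.87%.
Bank debt: weight = 768/11047 = 0.0695; after-tax cost = 6.23% × (1 − 29.8%) = 4.3735%.
Convertible notes (debt portion): weight = 1497/11047 = 0.1355; after-tax cost = 6.43% × (1 − 29.8%) = 4.5139%.
Subordinated notes: weight = 1333/11047 = 0.1207; after-tax cost = 8.21% × (1 − 29.8%) = 5.7634%.
WACC = 0.6743 × 9.8700% + 0.0695 × 4.3735% + 0.1355 × 4.5139% + 0.1207 × 5.7634% = 8.2665%.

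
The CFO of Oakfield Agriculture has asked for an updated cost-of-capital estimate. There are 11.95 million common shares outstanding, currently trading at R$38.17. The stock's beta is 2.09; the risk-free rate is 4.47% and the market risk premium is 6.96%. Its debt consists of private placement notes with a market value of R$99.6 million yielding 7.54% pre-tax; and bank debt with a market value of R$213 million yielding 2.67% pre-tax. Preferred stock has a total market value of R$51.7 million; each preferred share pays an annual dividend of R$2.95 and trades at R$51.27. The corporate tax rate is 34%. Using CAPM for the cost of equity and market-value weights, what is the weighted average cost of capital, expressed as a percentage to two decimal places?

12.00%

Cost of equity via CAPM: Re = 4.47% + 2.09 × 6.96% = 19.0164%.
Cost of preferred: Rp = 2.95 / 51.27 = 5.7539%.
Market value of equity E = 38.17 × 11.95m = 456.1315m.
Total capital V = 456.1315 + 51.7 + 99.6 + 213 = 820.4315.
Equity: weight = 456.1315/820.4315 = 0.5560; cost = 19.0164%.
Preferred: weight = 51.7/820.4315 = 0.0630; cost = 5.7539%.
Private placement notes: weight = 99.6/820.4315 = 0.1214; after-tax cost = 7.54% × (1 − 34%) = 4.9764%.
Bank debt: weight = 213/820.4315 = 0.2596; after-tax cost = 2.67% × (1 − 34%) = 1.7622%.
WACC = 0.5560 × 19.0164% + 0.0630 × 5.7539% + 0.1214 × 4.9764% + 0.2596 × 1.7622% = 11.9967%.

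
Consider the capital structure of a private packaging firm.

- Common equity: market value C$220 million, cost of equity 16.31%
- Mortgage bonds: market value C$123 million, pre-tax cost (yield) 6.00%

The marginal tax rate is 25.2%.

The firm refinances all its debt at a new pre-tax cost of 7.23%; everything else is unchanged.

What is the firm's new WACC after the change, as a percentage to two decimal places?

12.40%

After the change:
Total capital V = 220 + 123 = 343.
Equity: weight = 220/343 = 0.6414; cost = 16.31%.
Mortgage bonds: weight = 123/343 = 0.3586; after-tax cost = 7.23% × (1 − 25.2%) = 5.4080%.
WACC = 0.6414 × 16.3100% + 0.3586 × 5.4080% = 12.4006%.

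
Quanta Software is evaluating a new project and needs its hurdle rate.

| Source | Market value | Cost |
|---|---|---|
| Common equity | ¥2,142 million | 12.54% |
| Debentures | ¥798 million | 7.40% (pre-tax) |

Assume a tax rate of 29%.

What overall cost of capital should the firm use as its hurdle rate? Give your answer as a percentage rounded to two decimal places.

Total capital V = 2142 + 798 = 2940.
Equity: weight = 2142/2940 = 0.7286; cost = 12.54%.
Debentures: weight = 798/2940 = 0.2714; after-tax cost = 7.4% × (1 − 29%) = 5.2540%.
WACC = 0.7286 × 12.5400% + 0.2714 × 5.2540% = 10.5624%.

10.56%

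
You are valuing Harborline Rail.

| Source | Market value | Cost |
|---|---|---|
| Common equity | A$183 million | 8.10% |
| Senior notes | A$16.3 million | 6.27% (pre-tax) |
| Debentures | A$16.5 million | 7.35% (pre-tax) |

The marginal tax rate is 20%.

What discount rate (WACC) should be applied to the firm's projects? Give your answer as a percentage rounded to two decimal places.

7.70%

Total capital V = 183 + 16.3 + 16.5 = 215.8.
Equity: weight = 183/215.8 = 0.8480; cost = 8.1%.
Senior notes: weight = 16.3/215.8 = 0.0755; after-tax cost = 6.27% × (1 − 20%) = 5.0160%.
Debentures: weight = 16.5/215.8 = 0.0765; after-tax cost = 7.35% × (1 − 20%) = 5.8800%.
WACC = 0.8480 × 8.1000% + 0.0755 × 5.0160% + 0.0765 × 5.8800% = 7.6973%.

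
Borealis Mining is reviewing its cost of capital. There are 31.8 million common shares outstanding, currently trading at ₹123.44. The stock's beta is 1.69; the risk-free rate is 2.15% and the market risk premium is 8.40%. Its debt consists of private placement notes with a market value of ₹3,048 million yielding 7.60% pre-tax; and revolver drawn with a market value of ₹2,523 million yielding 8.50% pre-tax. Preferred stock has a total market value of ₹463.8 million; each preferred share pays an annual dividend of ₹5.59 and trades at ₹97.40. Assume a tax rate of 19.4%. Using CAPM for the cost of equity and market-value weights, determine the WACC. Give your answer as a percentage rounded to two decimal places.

10.32%

Cost of equity via CAPM: Re = 2.15% + 1.69 × 8.4% = 16.3460%.
Cost of preferred: Rp = 5.59 / 97.4 = 5.7392%.
Market value of equity E = 123.44 × 31.8m = 3925.392m.
Total capital V = 3925.392 + 463.8 + 3048 + 2523 = 9960.192.
Equity: weight = 3925.392/9960.192 = 0.3941; cost = 16.346%.
Preferred: weight = 463.8/9960.192 = 0.0466; cost = 5.7392%.
Private placement notes: weight = 3048/9960.192 = 0.3060; after-tax cost = 7.6% × (1 − 19.4%) = 6.1256%.
Revolver drawn: weight = 2523/9960.192 = 0.2533; after-tax cost = 8.5% × (1 − 19.4%) = 6.8510%.
WACC = 0.3941 × 16.3460% + 0.0466 × 5.7392% + 0.3060 × 6.1256% + 0.2533 × 6.8510% = 10.3193%.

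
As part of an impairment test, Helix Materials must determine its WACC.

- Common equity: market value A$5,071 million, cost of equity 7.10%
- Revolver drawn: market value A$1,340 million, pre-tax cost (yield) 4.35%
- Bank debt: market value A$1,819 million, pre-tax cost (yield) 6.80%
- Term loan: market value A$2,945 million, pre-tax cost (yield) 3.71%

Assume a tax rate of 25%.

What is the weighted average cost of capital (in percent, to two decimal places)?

Total capital V = 5071 + 1340 + 1819 + 2945 = 11175.
Equity: weight = 5071/11175 = 0.4538; cost = 7.1%.
Revolver drawn: weight = 1340/11175 = 0.1199; after-tax cost = 4.35% × (1 − 25%) = 3.2625%.
Bank debt: weight = 1819/11175 = 0.1628; after-tax cost = 6.8% × (1 − 25%) = 5.1000%.
Term loan: weight = 2945/11175 = 0.2635; after-tax cost = 3.71% × (1 − 25%) = 2.7825%.
WACC = 0.4538 × 7.1000% + 0.1199 × 3.2625% + 0.1628 × 5.1000% + 0.2635 × 2.7825% = 5.1765%.

5.18%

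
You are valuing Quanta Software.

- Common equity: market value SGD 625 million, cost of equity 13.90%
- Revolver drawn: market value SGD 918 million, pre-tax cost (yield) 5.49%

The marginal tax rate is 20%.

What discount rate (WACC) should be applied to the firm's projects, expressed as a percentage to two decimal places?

8.24%

Total capital V = 625 + 918 = 1543.
Equity: weight = 625/1543 = 0.4051; cost = 13.9%.
Revolver drawn: weight = 918/1543 = 0.5949; after-tax cost = 5.49% × (1 − 20%) = 4.3920%.
WACC = 0.4051 × 13.9000% + 0.5949 × 4.3920% = 8.2433%.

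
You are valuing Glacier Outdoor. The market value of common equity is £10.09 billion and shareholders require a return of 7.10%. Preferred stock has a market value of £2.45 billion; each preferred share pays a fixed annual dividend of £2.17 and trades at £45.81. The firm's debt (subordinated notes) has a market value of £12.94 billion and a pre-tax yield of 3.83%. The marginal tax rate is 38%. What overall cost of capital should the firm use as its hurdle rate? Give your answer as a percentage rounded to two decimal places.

4.47%

Cost of preferred: Rp = 2.17 / 45.81 = 4.7370%.
Total capital V = 10.09 + 2.45 + 12.94 = 25.48.
Equity: weight = 10.09/25.48 = 0.3960; cost = 7.1%.
Preferred: weight = 2.45/25.48 = 0.0962; cost = 4.737%.
Subordinated notes: weight = 12.94/25.48 = 0.5078; after-tax cost = 3.83% × (1 − 38%) = 2.3746%.
WACC = 0.3960 × 7.1000% + 0.0962 × 4.7370% + 0.5078 × 2.3746% = 4.4730%.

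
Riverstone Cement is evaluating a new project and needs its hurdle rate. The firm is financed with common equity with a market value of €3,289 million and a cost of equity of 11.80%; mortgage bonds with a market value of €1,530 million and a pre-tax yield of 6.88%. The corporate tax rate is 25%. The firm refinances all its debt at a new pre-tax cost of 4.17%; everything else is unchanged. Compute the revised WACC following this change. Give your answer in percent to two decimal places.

After the change:
Total capital V = 3289 + 1530 = 4819.
Equity: weight = 3289/4819 = 0.6825; cost = 11.8%.
Mortgage bonds: weight = 1530/4819 = 0.3175; after-tax cost = 4.17% × (1 − 25%) = 3.1275%.
WACC = 0.6825 × 11.8000% + 0.3175 × 3.1275% = 9.0465%.

9.05%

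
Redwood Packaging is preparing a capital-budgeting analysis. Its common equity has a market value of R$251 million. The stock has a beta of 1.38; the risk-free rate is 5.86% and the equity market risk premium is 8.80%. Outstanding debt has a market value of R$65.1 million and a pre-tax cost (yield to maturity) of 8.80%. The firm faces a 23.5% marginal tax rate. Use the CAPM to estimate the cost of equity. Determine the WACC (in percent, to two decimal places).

15.68%

Cost of equity via CAPM: Re = 5.86% + 1.38 × 8.8% = 18.0040%.
Total capital V = 251 + 65.1 = 316.1.
Equity: weight = 251/316.1 = 0.7941; cost = 18.004%.
Debt: weight = 65.1/316.1 = 0.2059; after-tax cost = 8.8% × (1 − 23.5%) = 6.7320%.
WACC = 0.7941 × 18.0040% + 0.2059 × 6.7320% = 15.6826%.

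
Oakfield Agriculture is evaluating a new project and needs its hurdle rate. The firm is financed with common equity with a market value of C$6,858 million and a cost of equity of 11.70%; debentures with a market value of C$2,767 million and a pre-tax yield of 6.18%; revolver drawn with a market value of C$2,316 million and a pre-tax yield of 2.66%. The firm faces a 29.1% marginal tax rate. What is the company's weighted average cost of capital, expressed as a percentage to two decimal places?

8.10%

Total capital V = 6858 + 2767 + 2316 = 11941.
Equity: weight = 6858/11941 = 0.5743; cost = 11.7%.
Debentures: weight = 2767/11941 = 0.2317; after-tax cost = 6.18% × (1 − 29.1%) = 4.3816%.
Revolver drawn: weight = 2316/11941 = 0.1940; after-tax cost = 2.66% × (1 − 29.1%) = 1.8859%.
WACC = 0.5743 × 11.7000% + 0.2317 × 4.3816% + 0.1940 × 1.8859% = 8.1007%.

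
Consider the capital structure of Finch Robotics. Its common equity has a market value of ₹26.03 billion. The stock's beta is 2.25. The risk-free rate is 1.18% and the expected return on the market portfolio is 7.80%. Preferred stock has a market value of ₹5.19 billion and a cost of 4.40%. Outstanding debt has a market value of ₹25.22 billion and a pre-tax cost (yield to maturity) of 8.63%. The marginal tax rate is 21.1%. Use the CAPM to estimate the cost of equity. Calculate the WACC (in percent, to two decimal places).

Market risk premium = 7.8% − 1.18% = 6.62%.
Cost of equity via CAPM: Re = 1.18% + 2.25 × 6.62% = 16.0750%.
Total capital V = 26.03 + 5.19 + 25.22 = 56.44.
Equity: weight = 26.03/56.44 = 0.4612; cost = 16.075%.
Preferred: weight = 5.19/56.44 = 0.0920; cost = 4.4%.
Debt: weight = 25.22/56.44 = 0.4468; after-tax cost = 8.63% × (1 − 21.1%) = 6.8091%.
WACC = 0.4612 × 16.0750% + 0.0920 × 4.4000% + 0.4468 × 6.8091% = 10.8610%.

10.86%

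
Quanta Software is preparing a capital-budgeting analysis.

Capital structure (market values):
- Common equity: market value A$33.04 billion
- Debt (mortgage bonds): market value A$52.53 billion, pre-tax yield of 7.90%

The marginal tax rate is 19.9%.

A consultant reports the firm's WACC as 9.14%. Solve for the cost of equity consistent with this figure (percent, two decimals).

13.61%

Total capital V = 33.04 + 52.53 = 85.57.
Equity weight = 33.04/85.57 = 0.3861.
Mortgage bonds weight = 52.53/85.57 = 0.6139.
Debt contribution = 0.6139 × 7.9% × (1 − 19.9%) = 3.8846%.
Required equity contribution = 9.14% − 3.8846% = 5.2554%.
Re = 5.2554% / 0.3861 = 13.6109%.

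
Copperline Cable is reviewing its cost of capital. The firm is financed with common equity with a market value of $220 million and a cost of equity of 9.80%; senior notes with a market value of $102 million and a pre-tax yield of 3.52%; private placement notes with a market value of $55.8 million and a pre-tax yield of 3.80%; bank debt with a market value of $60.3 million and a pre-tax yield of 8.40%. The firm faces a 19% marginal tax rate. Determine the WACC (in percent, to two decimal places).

Total capital V = 220 + 102 + 55.8 + 60.3 = 438.1.
Equity: weight = 220/438.1 = 0.5022; cost = 9.8%.
Senior notes: weight = 102/438.1 = 0.2328; after-tax cost = 3.52% × (1 − 19%) = 2.8512%.
Private placement notes: weight = 55.8/438.1 = 0.1274; after-tax cost = 3.8% × (1 − 19%) = 3.0780%.
Bank debt: weight = 60.3/438.1 = 0.1376; after-tax cost = 8.4% × (1 − 19%) = 6.8040%.
WACC = 0.5022 × 9.8000% + 0.2328 × 2.8512% + 0.1274 × 3.0780% + 0.1376 × 6.8040% = 6.9136%.

6.91%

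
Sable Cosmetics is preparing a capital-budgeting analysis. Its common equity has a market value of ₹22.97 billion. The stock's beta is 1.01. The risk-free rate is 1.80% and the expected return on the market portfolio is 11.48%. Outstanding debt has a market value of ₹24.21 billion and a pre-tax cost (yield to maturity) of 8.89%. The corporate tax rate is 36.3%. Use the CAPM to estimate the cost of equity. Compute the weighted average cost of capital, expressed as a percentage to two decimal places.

Market risk premium = 11.48% − 1.8% = 9.68%.
Cost of equity via CAPM: Re = 1.8% + 1.01 × 9.68% = 11.5768%.
Total capital V = 22.97 + 24.21 = 47.18.
Equity: weight = 22.97/47.18 = 0.4869; cost = 11.5768%.
Debt: weight = 24.21/47.18 = 0.5131; after-tax cost = 8.89% × (1 − 36.3%) = 5.6629%.
WACC = 0.4869 × 11.5768% + 0.5131 × 5.6629% = 8.5421%.

8.54%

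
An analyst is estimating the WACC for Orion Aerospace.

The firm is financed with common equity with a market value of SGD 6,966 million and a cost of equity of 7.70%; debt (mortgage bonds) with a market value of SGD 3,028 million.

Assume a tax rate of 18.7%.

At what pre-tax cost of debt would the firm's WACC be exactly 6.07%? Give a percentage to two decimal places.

Total capital V = 6966 + 3028 = 9994.
Equity weight = 6966/9994 = 0.6970.
Mortgage bonds weight = 3028/9994 = 0.3030.
Equity contribution = 0.6970 × 7.7% = 5.3670%.
Remaining for debt = 6.07% − 5.3670% = 0.7030%.
Rd × (1 − 18.7%) × 0.3030 = 0.7030%  ⇒  Rd = 2.8538%.

2.85%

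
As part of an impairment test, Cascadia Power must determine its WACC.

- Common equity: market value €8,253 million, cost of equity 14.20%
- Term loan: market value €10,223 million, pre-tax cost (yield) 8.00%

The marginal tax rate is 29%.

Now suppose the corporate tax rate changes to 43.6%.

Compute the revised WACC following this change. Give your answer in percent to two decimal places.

After the change:
Total capital V = 8253 + 10223 = 18476.
Equity: weight = 8253/18476 = 0.4467; cost = 14.2%.
Term loan: weight = 10223/18476 = 0.5533; after-tax cost = 8% × (1 − 43.6%) = 4.5120%.
WACC = 0.4467 × 14.2000% + 0.5533 × 4.5120% = 8.8395%.

8.84%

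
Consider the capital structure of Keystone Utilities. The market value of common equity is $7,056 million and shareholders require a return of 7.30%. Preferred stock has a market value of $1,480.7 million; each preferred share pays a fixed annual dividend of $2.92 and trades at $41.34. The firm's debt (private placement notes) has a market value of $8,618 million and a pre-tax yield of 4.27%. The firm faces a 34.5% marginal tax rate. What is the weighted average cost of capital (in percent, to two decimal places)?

5.02%

Cost of preferred: Rp = 2.92 / 41.34 = 7.0634%.
Total capital V = 7056 + 1480.7 + 8618 = 17154.7.
Equity: weight = 7056/17154.7 = 0.4113; cost = 7.3%.
Preferred: weight = 1480.7/17154.7 = 0.0863; cost = 7.0634%.
Private placement notes: weight = 8618/17154.7 = 0.5024; after-tax cost = 4.27% × (1 − 34.5%) = 2.7968%.
WACC = 0.4113 × 7.3000% + 0.0863 × 7.0634% + 0.5024 × 2.7968% = 5.0173%.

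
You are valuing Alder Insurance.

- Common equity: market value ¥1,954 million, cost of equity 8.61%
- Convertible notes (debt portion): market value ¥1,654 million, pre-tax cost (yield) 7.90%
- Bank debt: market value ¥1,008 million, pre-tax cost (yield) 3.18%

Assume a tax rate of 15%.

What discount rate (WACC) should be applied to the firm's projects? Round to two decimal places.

6.64%

Total capital V = 1954 + 1654 + 1008 = 4616.
Equity: weight = 1954/4616 = 0.4233; cost = 8.61%.
Convertible notes (debt portion): weight = 1654/4616 = 0.3583; after-tax cost = 7.9% × (1 − 15%) = 6.7150%.
Bank debt: weight = 1008/4616 = 0.2184; after-tax cost = 3.18% × (1 − 15%) = 2.7030%.
WACC = 0.4233 × 8.6100% + 0.3583 × 6.7150% + 0.2184 × 2.7030% = 6.6411%.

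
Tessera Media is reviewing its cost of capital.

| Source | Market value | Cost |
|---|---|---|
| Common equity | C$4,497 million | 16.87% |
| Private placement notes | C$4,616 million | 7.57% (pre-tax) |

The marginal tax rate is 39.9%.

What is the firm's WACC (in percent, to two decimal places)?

Total capital V = 4497 + 4616 = 9113.
Equity: weight = 4497/9113 = 0.4935; cost = 16.87%.
Private placement notes: weight = 4616/9113 = 0.5065; after-tax cost = 7.57% × (1 − 39.9%) = 4.5496%.
WACC = 0.4935 × 16.8700% + 0.5065 × 4.5496% = 10.6293%.

10.63%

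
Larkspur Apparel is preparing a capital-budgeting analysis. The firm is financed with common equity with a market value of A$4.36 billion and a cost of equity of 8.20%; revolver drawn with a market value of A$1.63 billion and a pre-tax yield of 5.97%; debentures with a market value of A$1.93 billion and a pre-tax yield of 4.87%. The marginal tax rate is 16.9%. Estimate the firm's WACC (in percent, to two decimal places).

Total capital V = 4.36 + 1.63 + 1.93 = 7.92.
Equity: weight = 4.36/7.92 = 0.5505; cost = 8.2%.
Revolver drawn: weight = 1.63/7.92 = 0.2058; after-tax cost = 5.97% × (1 − 16.9%) = 4.9611%.
Debentures: weight = 1.93/7.92 = 0.2437; after-tax cost = 4.87% × (1 − 16.9%) = 4.0470%.
WACC = 0.5505 × 8.2000% + 0.2058 × 4.9611% + 0.2437 × 4.0470% = 6.5214%.

6.52%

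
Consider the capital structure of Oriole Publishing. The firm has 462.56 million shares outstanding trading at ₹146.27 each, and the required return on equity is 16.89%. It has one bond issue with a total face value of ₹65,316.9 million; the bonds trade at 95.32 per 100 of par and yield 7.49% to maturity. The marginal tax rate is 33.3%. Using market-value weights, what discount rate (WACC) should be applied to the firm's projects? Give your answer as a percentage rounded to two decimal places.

Market value of equity E = 146.27 × 462.56m = 67658.6512m. Market value of debt D = 65316.9m × 95.32/100 = 62260.06908m.
Total capital V = 67658.6512 + 62260.06908 = 129918.72028.
Equity: weight = 67658.6512/129918.72028 = 0.5208; cost = 16.89%.
Bonds outstanding: weight = 62260.06908/129918.72028 = 0.4792; after-tax cost = 7.49% × (1 − 33.3%) = 4.9958%.
WACC = 0.5208 × 16.8900% + 0.4792 × 4.9958% = 11.1900%.

11.19%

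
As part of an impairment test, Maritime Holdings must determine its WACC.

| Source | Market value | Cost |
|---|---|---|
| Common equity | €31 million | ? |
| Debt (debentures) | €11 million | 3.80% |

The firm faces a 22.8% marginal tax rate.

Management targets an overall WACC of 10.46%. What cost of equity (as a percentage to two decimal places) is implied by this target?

13.13%

Total capital V = 31 + 11 = 42.
Equity weight = 31/42 = 0.7381.
Debentures weight = 11/42 = 0.2619.
Debt contribution = 0.2619 × 3.8% × (1 − 22.8%) = 0.7683%.
Required equity contribution = 10.46% − 0.7683% = 9.6917%.
Re = 9.6917% / 0.7381 = 13.1307%.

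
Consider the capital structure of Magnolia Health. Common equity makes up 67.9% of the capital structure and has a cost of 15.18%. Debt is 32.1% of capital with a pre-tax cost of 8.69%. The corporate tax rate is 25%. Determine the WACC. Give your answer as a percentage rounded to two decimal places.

12.40%

After-tax cost of debt = 8.69% × (1 − 25%) = 6.5175%.
WACC = 0.679 × 15.1800% + 0.321 × 6.5175% = 12.3993%.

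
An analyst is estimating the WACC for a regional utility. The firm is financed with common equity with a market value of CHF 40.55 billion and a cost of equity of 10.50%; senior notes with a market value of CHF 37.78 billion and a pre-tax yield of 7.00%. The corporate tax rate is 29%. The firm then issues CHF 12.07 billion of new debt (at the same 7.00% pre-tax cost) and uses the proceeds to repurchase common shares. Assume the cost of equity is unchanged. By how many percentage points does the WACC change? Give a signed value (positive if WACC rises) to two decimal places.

-0.85 pp

Current WACC:
Total capital V = 40.55 + 37.78 = 78.33.
Equity: weight = 40.55/78.33 = 0.5177; cost = 10.5%.
Senior notes: weight = 37.78/78.33 = 0.4823; after-tax cost = 7% × (1 − 29%) = 4.9700%.
WACC = 0.5177 × 10.5000% + 0.4823 × 4.9700% = 7.8328%.
After the change:
Total capital V = 28.48 + 49.85 = 78.33.
Equity: weight = 28.48/78.33 = 0.3636; cost = 10.5%.
Senior notes: weight = 49.85/78.33 = 0.6364; after-tax cost = 7% × (1 − 29%) = 4.9700%.
WACC = 0.3636 × 10.5000% + 0.6364 × 4.9700% = 6.9807%.
Change in WACC = 6.9807% − 7.8328% = -0.8521 pp.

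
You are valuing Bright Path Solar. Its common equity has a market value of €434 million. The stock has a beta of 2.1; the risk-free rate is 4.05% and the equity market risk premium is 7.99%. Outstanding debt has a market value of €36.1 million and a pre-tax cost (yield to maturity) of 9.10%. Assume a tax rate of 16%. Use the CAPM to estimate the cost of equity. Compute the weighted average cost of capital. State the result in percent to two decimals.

Cost of equity via CAPM: Re = 4.05% + 2.1 × 7.99% = 20.8290%.
Total capital V = 434 + 36.1 = 470.1.
Equity: weight = 434/470.1 = 0.9232; cost = 20.829%.
Debt: weight = 36.1/470.1 = 0.0768; after-tax cost = 9.1% × (1 − 16%) = 7.6440%.
WACC = 0.9232 × 20.8290% + 0.0768 × 7.6440% = 19.8165%.

19.82%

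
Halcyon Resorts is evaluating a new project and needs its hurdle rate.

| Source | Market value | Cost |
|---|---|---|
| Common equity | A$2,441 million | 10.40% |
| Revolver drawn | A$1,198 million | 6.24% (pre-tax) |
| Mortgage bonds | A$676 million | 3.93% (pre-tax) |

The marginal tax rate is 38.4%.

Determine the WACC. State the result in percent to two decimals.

7.33%

Total capital V = 2441 + 1198 + 676 = 4315.
Equity: weight = 2441/4315 = 0.5657; cost = 10.4%.
Revolver drawn: weight = 1198/4315 = 0.2776; after-tax cost = 6.24% × (1 − 38.4%) = 3.8438%.
Mortgage bonds: weight = 676/4315 = 0.1567; after-tax cost = 3.93% × (1 − 38.4%) = 2.4209%.
WACC = 0.5657 × 10.4000% + 0.2776 × 3.8438% + 0.1567 × 2.4209% = 7.3297%.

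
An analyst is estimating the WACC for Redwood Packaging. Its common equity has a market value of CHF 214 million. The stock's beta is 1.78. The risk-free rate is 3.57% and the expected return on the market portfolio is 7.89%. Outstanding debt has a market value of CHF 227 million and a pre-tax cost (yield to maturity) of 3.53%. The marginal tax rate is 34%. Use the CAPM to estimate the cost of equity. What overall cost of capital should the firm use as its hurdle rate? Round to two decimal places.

Market risk premium = 7.89% − 3.57% = 4.32%.
Cost of equity via CAPM: Re = 3.57% + 1.78 × 4.32% = 11.2596%.
Total capital V = 214 + 227 = 441.
Equity: weight = 214/441 = 0.4853; cost = 11.2596%.
Debt: weight = 227/441 = 0.5147; after-tax cost = 3.53% × (1 − 34%) = 2.3298%.
WACC = 0.4853 × 11.2596% + 0.5147 × 2.3298% = 6.6631%.

6.66%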